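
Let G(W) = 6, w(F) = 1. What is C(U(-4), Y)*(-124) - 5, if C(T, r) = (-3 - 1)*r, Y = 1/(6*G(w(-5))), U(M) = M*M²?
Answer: 79/9 ≈ 8.7778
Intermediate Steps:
U(M) = M³
Y = 1/36 (Y = 1/(6*6) = (⅙)*(⅙) = 1/36 ≈ 0.027778)
C(T, r) = -4*r
C(U(-4), Y)*(-124) - 5 = -4*1/36*(-124) - 5 = -⅑*(-124) - 5 = 124/9 - 5 = 79/9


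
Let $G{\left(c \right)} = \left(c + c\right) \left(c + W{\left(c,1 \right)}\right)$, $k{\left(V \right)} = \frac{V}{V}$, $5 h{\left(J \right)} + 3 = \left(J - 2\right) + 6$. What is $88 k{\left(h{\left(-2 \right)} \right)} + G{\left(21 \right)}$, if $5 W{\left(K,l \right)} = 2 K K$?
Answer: $\frac{41894}{5} \approx 8378.8$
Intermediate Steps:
$h{\left(J \right)} = \frac{1}{5} + \frac{J}{5}$ ($h{\left(J \right)} = - \frac{3}{5} + \frac{\left(J - 2\right) + 6}{5} = - \frac{3}{5} + \frac{\left(-2 + J\right) + 6}{5} = - \frac{3}{5} + \frac{4 + J}{5} = - \frac{3}{5} + \left(\frac{4}{5} + \frac{J}{5}\right) = \frac{1}{5} + \frac{J}{5}$)
$W{\left(K,l \right)} = \frac{2 K^{2}}{5}$ ($W{\left(K,l \right)} = \frac{2 K K}{5} = \frac{2 K^{2}}{5}$)
$k{\left(V \right)} = 1$
$G{\left(c \right)} = 2 c \left(c + \frac{2 c^{2}}{5}\right)$ ($G{\left(c \right)} = \left(c + c\right) \left(c + \frac{2 c^{2}}{5}\right) = 2 c \left(c + \frac{2 c^{2}}{5}\right)$)
$88 k{\left(h{\left(-2 \right)} \right)} + G{\left(21 \right)} = 88 \cdot 1 + 21^{2} \left(2 + \frac{4}{5} \cdot 21\right) = 88 + 441 \left(2 + \frac{84}{5}\right) = 88 + 441 \cdot \frac{94}{5} = 88 + \frac{41454}{5} = \frac{41894}{5}$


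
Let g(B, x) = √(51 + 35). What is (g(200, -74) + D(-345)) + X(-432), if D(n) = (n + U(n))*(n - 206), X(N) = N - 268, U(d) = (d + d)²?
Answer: -262141705 + √86 ≈ -2.6214e+8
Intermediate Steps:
U(d) = 4*d² (U(d) = (2*d)² = 4*d²)
g(B, x) = √86
X(N) = -268 + N
D(n) = (-206 + n)*(n + 4*n²) (D(n) = (n + 4*n²)*(n - 206) = (n + 4*n²)*(-206 + n) = (-206 + n)*(n + 4*n²))
(g(200, -74) + D(-345)) + X(-432) = (√86 - 345*(-206 - 823*(-345) + 4*(-345)²)) + (-268 - 432) = (√86 - 345*(-206 + 283935 + 4*119025)) - 700 = (√86 - 345*(-206 + 283935 + 476100)) - 700 = (√86 - 345*759829) - 700 = (√86 - 262141005) - 700 = (-262141005 + √86) - 700 = -262141705 + √86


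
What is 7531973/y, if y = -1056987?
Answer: -7531973/1056987 ≈ -7.1259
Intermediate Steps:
7531973/y = 7531973/(-1056987) = 7531973*(-1/1056987) = -7531973/1056987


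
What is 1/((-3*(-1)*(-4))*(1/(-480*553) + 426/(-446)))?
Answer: 4932760/56538943 ≈ 0.087245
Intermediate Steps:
1/((-3*(-1)*(-4))*(1/(-480*553) + 426/(-446))) = 1/((3*(-4))*(-1/480*1/553 + 426*(-1/446))) = 1/(-12*(-1/265440 - 213/223)) = 1/(-12*(-56538943/59193120)) = 1/(56538943/4932760) = 4932760/56538943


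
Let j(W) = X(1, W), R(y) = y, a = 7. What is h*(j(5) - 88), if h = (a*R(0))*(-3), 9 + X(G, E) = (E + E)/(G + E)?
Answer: 0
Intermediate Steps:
X(G, E) = -9 + 2*E/(E + G) (X(G, E) = -9 + (E + E)/(G + E) = -9 + (2*E)/(E + G) = -9 + 2*E/(E + G))
j(W) = (-9 - 7*W)/(1 + W) (j(W) = (-9*1 - 7*W)/(W + 1) = (-9 - 7*W)/(1 + W))
h = 0 (h = (7*0)*(-3) = 0*(-3) = 0)
h*(j(5) - 88) = 0*((-9 - 7*5)/(1 + 5) - 88) = 0*((-9 - 35)/6 - 88) = 0*((⅙)*(-44) - 88) = 0*(-22/3 - 88) = 0*(-286/3) = 0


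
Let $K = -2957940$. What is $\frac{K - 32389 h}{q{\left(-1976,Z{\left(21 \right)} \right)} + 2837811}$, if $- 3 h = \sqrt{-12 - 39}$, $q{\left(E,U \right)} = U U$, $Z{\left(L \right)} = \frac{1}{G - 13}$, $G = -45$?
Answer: $- \frac{1990102032}{1909279241} + \frac{108956596 i \sqrt{51}}{28639188615} \approx -1.0423 + 0.027169 i$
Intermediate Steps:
$Z{\left(L \right)} = - \frac{1}{58}$ ($Z{\left(L \right)} = \frac{1}{-45 - 13} = \frac{1}{-58} = - \frac{1}{58}$)
$q{\left(E,U \right)} = U^{2}$
$h = - \frac{i \sqrt{51}}{3}$ ($h = - \frac{\sqrt{-12 - 39}}{3} = - \frac{\sqrt{-51}}{3} = - \frac{i \sqrt{51}}{3} \approx - 2.3805 i$)
$\frac{K - 32389 h}{q{\left(-1976,Z{\left(21 \right)} \right)} + 2837811} = \frac{-2957940 - 32389 \left(- \frac{i \sqrt{51}}{3}\right)}{\left(- \frac{1}{58}\right)^{2} + 2837811} = \frac{-2957940 + \frac{32389 i \sqrt{51}}{3}}{\frac{1}{3364} + 2837811} = \frac{-2957940 + \frac{32389 i \sqrt{51}}{3}}{\frac{9546396205}{3364}} = \left(-2957940 + \frac{32389 i \sqrt{51}}{3}\right) \frac{3364}{9546396205} = - \frac{1990102032}{1909279241} + \frac{108956596 i \sqrt{51}}{28639188615}$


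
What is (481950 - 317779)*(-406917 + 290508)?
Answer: -19110981939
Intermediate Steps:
(481950 - 317779)*(-406917 + 290508) = 164171*(-116409) = -19110981939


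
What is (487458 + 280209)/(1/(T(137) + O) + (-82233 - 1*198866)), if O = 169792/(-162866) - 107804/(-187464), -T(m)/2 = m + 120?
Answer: -1507263235028901615/551919244976198633 ≈ -2.7309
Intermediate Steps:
T(m) = -240 - 2*m (T(m) = -2*(m + 120) = -2*(120 + m) = -240 - 2*m)
O = -1784035153/3816438978 (O = 169792*(-1/162866) - 107804*(-1/187464) = -84896/81433 + 26951/46866 = -1784035153/3816438978 ≈ -0.46746)
(487458 + 280209)/(1/(T(137) + O) + (-82233 - 1*198866)) = (487458 + 280209)/(1/((-240 - 2*137) - 1784035153/3816438978) + (-82233 - 1*198866)) = 767667/(1/((-240 - 274) - 1784035153/3816438978) + (-82233 - 198866)) = 767667/(1/(-514 - 1784035153/3816438978) - 281099) = 767667/(1/(-1963433669845/3816438978) - 281099) = 767667/(-3816438978/1963433669845 - 281099) = 767667/(-551919244976198633/1963433669845) = 767667*(-1963433669845/551919244976198633) = -1507263235028901615/551919244976198633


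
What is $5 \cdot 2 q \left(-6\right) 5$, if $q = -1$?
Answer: $300$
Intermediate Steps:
$5 \cdot 2 q \left(-6\right) 5 = 5 \cdot 2 \left(-1\right) \left(-6\right) 5 = 10 \left(-1\right) \left(-6\right) 5 = \left(-10\right) \left(-6\right) 5 = 60 \cdot 5 = 300$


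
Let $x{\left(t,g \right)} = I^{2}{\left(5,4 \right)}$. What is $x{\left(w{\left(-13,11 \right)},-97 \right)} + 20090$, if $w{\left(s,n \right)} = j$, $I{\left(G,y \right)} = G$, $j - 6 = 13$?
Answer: $20115$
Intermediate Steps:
$j = 19$ ($j = 6 + 13 = 19$)
$w{\left(s,n \right)} = 19$
$x{\left(t,g \right)} = 25$ ($x{\left(t,g \right)} = 5^{2} = 25$)
$x{\left(w{\left(-13,11 \right)},-97 \right)} + 20090 = 25 + 20090 = 20115$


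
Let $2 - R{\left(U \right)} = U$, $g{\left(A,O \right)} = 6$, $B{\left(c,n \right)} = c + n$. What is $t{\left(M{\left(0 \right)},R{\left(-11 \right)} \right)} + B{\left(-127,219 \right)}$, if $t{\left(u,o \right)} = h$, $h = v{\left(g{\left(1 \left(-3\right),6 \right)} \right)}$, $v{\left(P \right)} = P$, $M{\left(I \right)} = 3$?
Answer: $98$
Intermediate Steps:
$R{\left(U \right)} = 2 - U$
$h = 6$
$t{\left(u,o \right)} = 6$
$t{\left(M{\left(0 \right)},R{\left(-11 \right)} \right)} + B{\left(-127,219 \right)} = 6 + \left(-127 + 219\right) = 6 + 92 = 98$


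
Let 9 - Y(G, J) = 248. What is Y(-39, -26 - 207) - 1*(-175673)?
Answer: 175434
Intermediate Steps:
Y(G, J) = -239 (Y(G, J) = 9 - 1*248 = 9 - 248 = -239)
Y(-39, -26 - 207) - 1*(-175673) = -239 - 1*(-175673) = -239 + 175673 = 175434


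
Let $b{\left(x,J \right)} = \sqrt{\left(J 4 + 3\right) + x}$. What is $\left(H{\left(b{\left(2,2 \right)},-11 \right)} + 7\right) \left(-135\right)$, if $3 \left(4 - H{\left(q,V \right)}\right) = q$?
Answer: $-1485 + 45 \sqrt{13} \approx -1322.8$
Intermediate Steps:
$b{\left(x,J \right)} = \sqrt{3 + x + 4 J}$ ($b{\left(x,J \right)} = \sqrt{\left(4 J + 3\right) + x} = \sqrt{\left(3 + 4 J\right) + x} = \sqrt{3 + x + 4 J}$)
$H{\left(q,V \right)} = 4 - \frac{q}{3}$
$\left(H{\left(b{\left(2,2 \right)},-11 \right)} + 7\right) \left(-135\right) = \left(\left(4 - \frac{\sqrt{3 + 2 + 4 \cdot 2}}{3}\right) + 7\right) \left(-135\right) = \left(\left(4 - \frac{\sqrt{3 + 2 + 8}}{3}\right) + 7\right) \left(-135\right) = \left(\left(4 - \frac{\sqrt{13}}{3}\right) + 7\right) \left(-135\right) = \left(11 - \frac{\sqrt{13}}{3}\right) \left(-135\right) = -1485 + 45 \sqrt{13}$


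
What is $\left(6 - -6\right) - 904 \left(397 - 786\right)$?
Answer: $351668$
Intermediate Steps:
$\left(6 - -6\right) - 904 \left(397 - 786\right) = \left(6 + 6\right) - -351656 = 12 + 351656 = 351668$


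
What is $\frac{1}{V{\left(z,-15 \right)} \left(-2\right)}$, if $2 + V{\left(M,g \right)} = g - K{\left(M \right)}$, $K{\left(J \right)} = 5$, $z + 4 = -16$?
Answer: $\frac{1}{44} \approx 0.022727$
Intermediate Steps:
$z = -20$ ($z = -4 - 16 = -20$)
$V{\left(M,g \right)} = -7 + g$ ($V{\left(M,g \right)} = -2 + \left(g - 5\right) = -2 + \left(-5 + g\right) = -7 + g$)
$\frac{1}{V{\left(z,-15 \right)} \left(-2\right)} = \frac{1}{\left(-7 - 15\right) \left(-2\right)} = \frac{1}{\left(-22\right) \left(-2\right)} = \frac{1}{44}$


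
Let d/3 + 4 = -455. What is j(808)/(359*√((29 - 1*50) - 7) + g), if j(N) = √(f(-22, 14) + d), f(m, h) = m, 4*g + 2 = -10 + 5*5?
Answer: 4*√1399/(-13*I + 2872*√7) ≈ 0.019689 + 3.3686e-5*I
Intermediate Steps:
g = 13/4 (g = -½ + (-10 + 5*5)/4 = -½ + (-10 + 25)/4 = -½ + (¼)*15 = -½ + 15/4 = 13/4 ≈ 3.2500)
d = -1377 (d = -12 + 3*(-455) = -12 - 1365 = -1377)
j(N) = I*√1399 (j(N) = √(-22 - 1377) = √(-1399) = I*√1399)
j(808)/(359*√((29 - 1*50) - 7) + g) = (I*√1399)/(359*√((29 - 1*50) - 7) + 13/4) = (I*√1399)/(359*√((29 - 50) - 7) + 13/4) = (I*√1399)/(359*√(-21 - 7) + 13/4) = (I*√1399)/(359*√(-28) + 13/4) = (I*√1399)/(359*(2*I*√7) + 13/4) = (I*√1399)/(718*I*√7 + 13/4) = (I*√1399)/(13/4 + 718*I*√7) = I*√1399/(13/4 + 718*I*√7)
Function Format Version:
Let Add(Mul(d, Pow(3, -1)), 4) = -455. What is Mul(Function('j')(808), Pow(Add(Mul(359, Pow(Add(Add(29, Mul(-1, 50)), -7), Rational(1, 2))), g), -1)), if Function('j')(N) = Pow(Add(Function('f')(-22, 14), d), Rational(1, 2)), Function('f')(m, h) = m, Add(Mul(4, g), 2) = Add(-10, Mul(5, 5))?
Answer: Mul(4, Pow(1399, Rational(1, 2)), Pow(Add(Mul(-13, I), Mul(2872, Pow(7, Rational(1, 2)))), -1)) ≈ Add(0.019689, Mul(3.3686e-5, I))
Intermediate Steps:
g = Rational(13, 4) (g = Add(Rational(-1, 2), Mul(Rational(1, 4), Add(-10, Mul(5, 5)))) = Add(Rational(-1, 2), Mul(Rational(1, 4), Add(-10, 25))) = Add(Rational(-1, 2), Mul(Rational(1, 4), 15)) = Add(Rational(-1, 2), Rational(15, 4)) = Rational(13, 4) ≈ 3.2500)
d = -1377 (d = Add(-12, Mul(3, -455)) = Add(-12, -1365) = -1377)
Function('j')(N) = Mul(I, Pow(1399, Rational(1, 2))) (Function('j')(N) = Pow(Add(-22, -1377), Rational(1, 2)) = Pow(-1399, Rational(1, 2)) = Mul(I, Pow(1399, Rational(1, 2))))
Mul(Function('j')(808), Pow(Add(Mul(359, Pow(Add(Add(29, Mul(-1, 50)), -7), Rational(1, 2))), g), -1)) = Mul(Mul(I, Pow(1399, Rational(1, 2))), Pow(Add(Mul(359, Pow(Add(Add(29, Mul(-1, 50)), -7), Rational(1, 2))), Rational(13, 4)), -1)) = Mul(Mul(I, Pow(1399, Rational(1, 2))), Pow(Add(Mul(359, Pow(Add(Add(29, -50), -7), Rational(1, 2))), Rational(13, 4)), -1)) = Mul(Mul(I, Pow(1399, Rational(1, 2))), Pow(Add(Mul(359, Pow(Add(-21, -7), Rational(1, 2))), Rational(13, 4)), -1)) = Mul(Mul(I, Pow(1399, Rational(1, 2))), Pow(Add(Mul(359, Pow(-28, Rational(1, 2))), Rational(13, 4)), -1)) = Mul(Mul(I, Pow(1399, Rational(1, 2))), Pow(Add(Mul(359, Mul(2, I, Pow(7, Rational(1, 2)))), Rational(13, 4)), -1)) = Mul(Mul(I, Pow(1399, Rational(1, 2))), Pow(Add(Mul(718, I, Pow(7, Rational(1, 2))), Rational(13, 4)), -1)) = Mul(Mul(I, Pow(1399, Rational(1, 2))), Pow(Add(Rational(13, 4), Mul(718, I, Pow(7, Rational(1, 2)))), -1)) = Mul(I, Pow(1399, Rational(1, 2)), Pow(Add(Rational(13, 4), Mul(718, I, Pow(7, Rational(1, 2)))), -1))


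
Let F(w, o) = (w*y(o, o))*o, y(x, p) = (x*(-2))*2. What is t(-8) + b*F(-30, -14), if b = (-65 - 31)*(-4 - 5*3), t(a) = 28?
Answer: 42900508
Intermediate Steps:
y(x, p) = -4*x (y(x, p) = -2*x*2 = -4*x)
F(w, o) = -4*w*o**2 (F(w, o) = (w*(-4*o))*o = (-4*o*w)*o = -4*w*o**2)
b = 1824 (b = -96*(-4 - 15) = -96*(-19) = 1824)
t(-8) + b*F(-30, -14) = 28 + 1824*(-4*(-30)*(-14)**2) = 28 + 1824*(-4*(-30)*196) = 28 + 1824*23520 = 28 + 42900480 = 42900508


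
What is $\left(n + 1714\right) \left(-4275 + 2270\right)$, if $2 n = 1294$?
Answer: $-4733805$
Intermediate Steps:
$n = 647$ ($n = \frac{1}{2} \cdot 1294 = 647$)
$\left(n + 1714\right) \left(-4275 + 2270\right) = \left(647 + 1714\right) \left(-4275 + 2270\right) = 2361 \left(-2005\right) = -4733805$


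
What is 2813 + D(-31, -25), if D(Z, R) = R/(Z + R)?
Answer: 157553/56 ≈ 2813.4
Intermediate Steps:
D(Z, R) = R/(R + Z)
2813 + D(-31, -25) = 2813 - 25/(-25 - 31) = 2813 - 25/(-56) = 2813 - 25*(-1/56) = 2813 + 25/56 = 157553/56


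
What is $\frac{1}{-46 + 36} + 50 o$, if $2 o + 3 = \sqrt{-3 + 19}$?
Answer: $\frac{249}{10} \approx 24.9$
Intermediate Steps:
$o = \frac{1}{2}$ ($o = - \frac{3}{2} + \frac{\sqrt{-3 + 19}}{2} = - \frac{3}{2} + \frac{\sqrt{16}}{2} = - \frac{3}{2} + \frac{1}{2} \cdot 4 = - \frac{3}{2} + 2 = \frac{1}{2} \approx 0.5$)
$\frac{1}{-46 + 36} + 50 o = \frac{1}{-46 + 36} + 50 \cdot \frac{1}{2} = \frac{1}{-10} + 25 = - \frac{1}{10} + 25 = \frac{249}{10}$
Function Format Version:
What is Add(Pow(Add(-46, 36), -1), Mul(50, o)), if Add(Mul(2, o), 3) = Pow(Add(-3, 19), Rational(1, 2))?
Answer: Rational(249, 10) ≈ 24.900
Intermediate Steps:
o = Rational(1, 2) (o = Add(Rational(-3, 2), Mul(Rational(1, 2), Pow(Add(-3, 19), Rational(1, 2)))) = Add(Rational(-3, 2), Mul(Rational(1, 2), Pow(16, Rational(1, 2)))) = Add(Rational(-3, 2), Mul(Rational(1, 2), 4)) = Add(Rational(-3, 2), 2) = Rational(1, 2) ≈ 0.50000)
Add(Pow(Add(-46, 36), -1), Mul(50, o)) = Add(Pow(Add(-46, 36), -1), Mul(50, Rational(1, 2))) = Add(Pow(-10, -1), 25) = Add(Rational(-1, 10), 25) = Rational(249, 10)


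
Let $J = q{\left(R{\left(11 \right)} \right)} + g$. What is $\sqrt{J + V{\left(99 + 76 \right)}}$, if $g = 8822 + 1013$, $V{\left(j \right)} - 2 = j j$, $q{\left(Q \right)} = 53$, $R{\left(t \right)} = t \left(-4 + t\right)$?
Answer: $\sqrt{40515} \approx 201.28$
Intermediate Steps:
$V{\left(j \right)} = 2 + j^{2}$ ($V{\left(j \right)} = 2 + j j = 2 + j^{2}$)
$g = 9835$
$J = 9888$ ($J = 53 + 9835 = 9888$)
$\sqrt{J + V{\left(99 + 76 \right)}} = \sqrt{9888 + \left(2 + \left(99 + 76\right)^{2}\right)} = \sqrt{9888 + \left(2 + 175^{2}\right)} = \sqrt{9888 + \left(2 + 30625\right)} = \sqrt{9888 + 30627} = \sqrt{40515}$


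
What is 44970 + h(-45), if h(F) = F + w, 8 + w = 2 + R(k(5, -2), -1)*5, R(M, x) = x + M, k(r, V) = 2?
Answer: 44924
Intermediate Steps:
R(M, x) = M + x
w = -1 (w = -8 + (2 + (2 - 1)*5) = -8 + (2 + 1*5) = -8 + (2 + 5) = -8 + 7 = -1)
h(F) = -1 + F (h(F) = F - 1 = -1 + F)
44970 + h(-45) = 44970 + (-1 - 45) = 44970 - 46 = 44924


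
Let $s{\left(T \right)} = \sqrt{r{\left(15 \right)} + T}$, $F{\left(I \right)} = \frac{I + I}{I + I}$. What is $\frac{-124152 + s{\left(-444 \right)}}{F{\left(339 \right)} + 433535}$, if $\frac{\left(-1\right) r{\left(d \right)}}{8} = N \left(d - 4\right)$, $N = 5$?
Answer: $- \frac{5173}{18064} + \frac{i \sqrt{221}}{216768} \approx -0.28637 + 6.858 \cdot 10^{-5} i$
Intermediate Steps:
$F{\left(I \right)} = 1$ ($F{\left(I \right)} = \frac{2 I}{2 I} = 2 I \frac{1}{2 I} = 1$)
$r{\left(d \right)} = 160 - 40 d$ ($r{\left(d \right)} = - 8 \cdot 5 \left(d - 4\right) = - 8 \cdot 5 \left(-4 + d\right) = - 8 \left(-20 + 5 d\right) = 160 - 40 d$)
$s{\left(T \right)} = \sqrt{-440 + T}$ ($s{\left(T \right)} = \sqrt{\left(160 - 600\right) + T} = \sqrt{-440 + T}$)
$\frac{-124152 + s{\left(-444 \right)}}{F{\left(339 \right)} + 433535} = \frac{-124152 + \sqrt{-440 - 444}}{1 + 433535} = \frac{-124152 + \sqrt{-884}}{433536} = \left(-124152 + 2 i \sqrt{221}\right) \frac{1}{433536} = - \frac{5173}{18064} + \frac{i \sqrt{221}}{216768}$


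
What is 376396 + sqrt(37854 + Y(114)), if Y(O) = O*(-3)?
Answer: 376396 + 6*sqrt(1042) ≈ 3.7659e+5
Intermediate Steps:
Y(O) = -3*O
376396 + sqrt(37854 + Y(114)) = 376396 + sqrt(37854 - 3*114) = 376396 + sqrt(37854 - 342) = 376396 + sqrt(37512) = 376396 + 6*sqrt(1042)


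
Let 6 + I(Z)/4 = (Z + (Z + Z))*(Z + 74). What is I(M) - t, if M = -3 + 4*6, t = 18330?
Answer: 5586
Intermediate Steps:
M = 21 (M = -3 + 24 = 21)
I(Z) = -24 + 12*Z*(74 + Z) (I(Z) = -24 + 4*((Z + (Z + Z))*(Z + 74)) = -24 + 4*((Z + 2*Z)*(74 + Z)) = -24 + 4*((3*Z)*(74 + Z)) = -24 + 4*(3*Z*(74 + Z)) = -24 + 12*Z*(74 + Z))
I(M) - t = (-24 + 12*21² + 888*21) - 1*18330 = (-24 + 12*441 + 18648) - 18330 = (-24 + 5292 + 18648) - 18330 = 23916 - 18330 = 5586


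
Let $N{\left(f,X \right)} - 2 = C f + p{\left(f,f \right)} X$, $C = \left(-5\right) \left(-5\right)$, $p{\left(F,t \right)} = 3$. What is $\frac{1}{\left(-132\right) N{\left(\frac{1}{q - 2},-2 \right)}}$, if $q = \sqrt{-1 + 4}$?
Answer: $\frac{3}{7634} - \frac{25 \sqrt{3}}{137412} \approx 7.7859 \cdot 10^{-5}$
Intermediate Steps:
$q = \sqrt{3} \approx 1.732$
$C = 25$
$N{\left(f,X \right)} = 2 + 3 X + 25 f$ ($N{\left(f,X \right)} = 2 + \left(25 f + 3 X\right) = 2 + \left(3 X + 25 f\right) = 2 + 3 X + 25 f$)
$\frac{1}{\left(-132\right) N{\left(\frac{1}{q - 2},-2 \right)}} = \frac{1}{\left(-132\right) \left(2 + 3 \left(-2\right) + \frac{25}{\sqrt{3} - 2}\right)} = \frac{1}{\left(-132\right) \left(2 - 6 + \frac{25}{-2 + \sqrt{3}}\right)} = \frac{1}{\left(-132\right) \left(-4 + \frac{25}{-2 + \sqrt{3}}\right)} = \frac{1}{528 - \frac{3300}{-2 + \sqrt{3}}}$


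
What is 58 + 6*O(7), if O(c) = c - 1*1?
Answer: 94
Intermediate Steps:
O(c) = -1 + c (O(c) = c - 1 = -1 + c)
58 + 6*O(7) = 58 + 6*(-1 + 7) = 58 + 6*6 = 58 + 36 = 94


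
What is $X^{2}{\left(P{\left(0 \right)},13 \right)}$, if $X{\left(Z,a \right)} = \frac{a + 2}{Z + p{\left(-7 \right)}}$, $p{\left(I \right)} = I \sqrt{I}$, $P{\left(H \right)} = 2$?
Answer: $\frac{225}{\left(2 - 7 i \sqrt{7}\right)^{2}} \approx -0.63347 + 0.13843 i$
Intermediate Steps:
$p{\left(I \right)} = I^{\frac{3}{2}}$
$X{\left(Z,a \right)} = \frac{2 + a}{Z - 7 i \sqrt{7}}$ ($X{\left(Z,a \right)} = \frac{a + 2}{Z + \left(-7\right)^{\frac{3}{2}}} = \frac{2 + a}{Z - 7 i \sqrt{7}}$)
$X^{2}{\left(P{\left(0 \right)},13 \right)} = \left(\frac{2 + 13}{2 - 7 i \sqrt{7}}\right)^{2} = \left(\frac{1}{2 - 7 i \sqrt{7}} \cdot 15\right)^{2} = \left(\frac{15}{2 - 7 i \sqrt{7}}\right)^{2} = \frac{225}{\left(2 - 7 i \sqrt{7}\right)^{2}}$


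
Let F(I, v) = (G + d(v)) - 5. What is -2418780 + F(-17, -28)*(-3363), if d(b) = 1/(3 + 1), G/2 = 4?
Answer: -9718839/4 ≈ -2.4297e+6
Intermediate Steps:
G = 8 (G = 2*4 = 8)
d(b) = 1/4
F(I, v) = 13/4 (F(I, v) = (8 + 1/4) - 5 = 33/4 - 5 = 13/4)
-2418780 + F(-17, -28)*(-3363) = -2418780 + (13/4)*(-3363) = -2418780 - 43719/4 = -9718839/4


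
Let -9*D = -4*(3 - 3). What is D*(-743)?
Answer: 0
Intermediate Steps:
D = 0 (D = -(-4)*(3 - 3)/9 = -(-4)*0/9 = -⅑*0 = 0)
D*(-743) = 0*(-743) = 0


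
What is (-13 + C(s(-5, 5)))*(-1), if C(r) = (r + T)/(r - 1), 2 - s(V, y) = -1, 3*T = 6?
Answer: 21/2 ≈ 10.500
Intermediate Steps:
T = 2 (T = (⅓)*6 = 2)
s(V, y) = 3 (s(V, y) = 2 - 1*(-1) = 2 + 1 = 3)
C(r) = (2 + r)/(-1 + r) (C(r) = (r + 2)/(r - 1) = (2 + r)/(-1 + r))
(-13 + C(s(-5, 5)))*(-1) = (-13 + (2 + 3)/(-1 + 3))*(-1) = (-13 + 5/2)*(-1) = -21/2*(-1) = 21/2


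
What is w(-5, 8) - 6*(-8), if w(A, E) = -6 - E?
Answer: 34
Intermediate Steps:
w(-5, 8) - 6*(-8) = (-6 - 1*8) - 6*(-8) = (-6 - 8) + 48 = -14 + 48 = 34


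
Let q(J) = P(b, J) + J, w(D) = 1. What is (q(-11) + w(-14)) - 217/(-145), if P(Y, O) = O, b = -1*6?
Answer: -2828/145 ≈ -19.503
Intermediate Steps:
b = -6
q(J) = 2*J (q(J) = J + J = 2*J)
(q(-11) + w(-14)) - 217/(-145) = (2*(-11) + 1) - 217/(-145) = (-22 + 1) - 217*(-1/145) = -21 + 217/145 = -2828/145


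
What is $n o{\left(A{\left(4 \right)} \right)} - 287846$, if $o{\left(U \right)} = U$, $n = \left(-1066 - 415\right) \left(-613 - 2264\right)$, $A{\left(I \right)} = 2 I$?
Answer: $33798850$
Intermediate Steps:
$n = 4260837$ ($n = \left(-1481\right) \left(-2877\right) = 4260837$)
$n o{\left(A{\left(4 \right)} \right)} - 287846 = 4260837 \cdot 2 \cdot 4 - 287846 = 4260837 \cdot 8 - 287846 = 34086696 - 287846 = 33798850$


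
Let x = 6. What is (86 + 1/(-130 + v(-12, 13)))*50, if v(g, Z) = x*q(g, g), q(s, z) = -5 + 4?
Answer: 292375/68 ≈ 4299.6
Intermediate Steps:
q(s, z) = -1
v(g, Z) = -6 (v(g, Z) = 6*(-1) = -6)
(86 + 1/(-130 + v(-12, 13)))*50 = (86 + 1/(-130 - 6))*50 = (86 + 1/(-136))*50 = (86 - 1/136)*50 = (11695/136)*50 = 292375/68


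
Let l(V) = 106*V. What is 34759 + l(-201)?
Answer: 13453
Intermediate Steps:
34759 + l(-201) = 34759 + 106*(-201) = 34759 - 21306 = 13453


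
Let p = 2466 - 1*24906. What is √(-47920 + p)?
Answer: 2*I*√17590 ≈ 265.25*I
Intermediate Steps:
p = -22440 (p = 2466 - 24906 = -22440)
√(-47920 + p) = √(-47920 - 22440) = √(-70360) = 2*I*√17590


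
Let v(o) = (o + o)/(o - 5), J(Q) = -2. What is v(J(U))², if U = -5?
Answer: 16/49 ≈ 0.32653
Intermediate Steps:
v(o) = 2*o/(-5 + o) (v(o) = (2*o)/(-5 + o) = 2*o/(-5 + o))
v(J(U))² = (2*(-2)/(-5 - 2))² = (2*(-2)/(-7))² = (2*(-2)*(-⅐))² = (4/7)² = 16/49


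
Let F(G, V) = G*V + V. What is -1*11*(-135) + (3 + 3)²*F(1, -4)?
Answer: 1197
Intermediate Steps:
F(G, V) = V + G*V
-1*11*(-135) + (3 + 3)²*F(1, -4) = -1*11*(-135) + (3 + 3)²*(-4*(1 + 1)) = -11*(-135) + 6²*(-4*2) = 1485 + 36*(-8) = 1485 - 288 = 1197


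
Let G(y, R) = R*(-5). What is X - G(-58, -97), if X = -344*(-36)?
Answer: 11899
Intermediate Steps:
G(y, R) = -5*R
X = 12384
X - G(-58, -97) = 12384 - (-5)*(-97) = 12384 - 1*485 = 12384 - 485 = 11899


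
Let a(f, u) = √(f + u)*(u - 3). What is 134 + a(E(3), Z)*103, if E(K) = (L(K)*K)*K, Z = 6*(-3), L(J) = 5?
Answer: 134 - 6489*√3 ≈ -11105.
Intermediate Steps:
Z = -18
E(K) = 5*K² (E(K) = (5*K)*K = 5*K²)
a(f, u) = √(f + u)*(-3 + u)
134 + a(E(3), Z)*103 = 134 + (√(5*3² - 18)*(-3 - 18))*103 = 134 + (√(5*9 - 18)*(-21))*103 = 134 + (√(45 - 18)*(-21))*103 = 134 + (√27*(-21))*103 = 134 + ((3*√3)*(-21))*103 = 134 - 63*√3*103 = 134 - 6489*√3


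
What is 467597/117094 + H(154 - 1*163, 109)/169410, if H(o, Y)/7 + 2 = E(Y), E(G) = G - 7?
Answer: 7929757357/1983689454 ≈ 3.9975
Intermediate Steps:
E(G) = -7 + G
H(o, Y) = -63 + 7*Y (H(o, Y) = -14 + 7*(-7 + Y) = -14 + (-49 + 7*Y) = -63 + 7*Y)
467597/117094 + H(154 - 1*163, 109)/169410 = 467597/117094 + (-63 + 7*109)/169410 = 467597*(1/117094) + (-63 + 763)*(1/169410) = 467597/117094 + 700*(1/169410) = 467597/117094 + 70/16941 = 7929757357/1983689454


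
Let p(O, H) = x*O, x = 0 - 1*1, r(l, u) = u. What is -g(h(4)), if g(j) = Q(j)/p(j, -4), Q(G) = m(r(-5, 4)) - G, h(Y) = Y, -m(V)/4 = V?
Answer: -5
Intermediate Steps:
m(V) = -4*V
x = -1 (x = 0 - 1 = -1)
p(O, H) = -O
Q(G) = -16 - G (Q(G) = -4*4 - G = -16 - G)
g(j) = -(-16 - j)/j (g(j) = (-16 - j)/((-j)) = (-16 - j)*(-1/j) = -(-16 - j)/j)
-g(h(4)) = -(16 + 4)/4 = -20/4 = -1*5 = -5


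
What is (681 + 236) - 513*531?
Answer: -271486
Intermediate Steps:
(681 + 236) - 513*531 = 917 - 272403 = -271486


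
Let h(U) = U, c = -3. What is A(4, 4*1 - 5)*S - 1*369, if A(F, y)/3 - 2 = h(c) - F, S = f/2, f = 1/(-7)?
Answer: -5151/14 ≈ -367.93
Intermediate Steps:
f = -⅐ ≈ -0.14286
S = -1/14 (S = -⅐/2 = -⅐*½ = -1/14 ≈ -0.071429)
A(F, y) = -3 - 3*F (A(F, y) = 6 + 3*(-3 - F) = 6 + (-9 - 3*F) = -3 - 3*F)
A(4, 4*1 - 5)*S - 1*369 = (-3 - 3*4)*(-1/14) - 1*369 = (-3 - 12)*(-1/14) - 369 = -15*(-1/14) - 369 = 15/14 - 369 = -5151/14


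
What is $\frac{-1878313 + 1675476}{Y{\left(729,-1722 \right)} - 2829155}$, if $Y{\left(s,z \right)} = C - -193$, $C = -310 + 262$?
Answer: $\frac{202837}{2829010} \approx 0.071699$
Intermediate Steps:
$C = -48$
$Y{\left(s,z \right)} = 145$ ($Y{\left(s,z \right)} = -48 - -193 = -48 + 193 = 145$)
$\frac{-1878313 + 1675476}{Y{\left(729,-1722 \right)} - 2829155} = \frac{-1878313 + 1675476}{145 - 2829155} = - \frac{202837}{-2829010} = \left(-202837\right) \left(- \frac{1}{2829010}\right) = \frac{202837}{2829010}$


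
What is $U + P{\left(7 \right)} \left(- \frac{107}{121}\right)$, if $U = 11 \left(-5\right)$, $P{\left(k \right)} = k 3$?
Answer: $- \frac{8902}{121} \approx -73.57$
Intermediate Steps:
$P{\left(k \right)} = 3 k$
$U = -55$
$U + P{\left(7 \right)} \left(- \frac{107}{121}\right) = -55 + 3 \cdot 7 \left(- \frac{107}{121}\right) = -55 + 21 \left(\left(-107\right) \frac{1}{121}\right) = -55 + 21 \left(- \frac{107}{121}\right) = -55 - \frac{2247}{121} = - \frac{8902}{121}$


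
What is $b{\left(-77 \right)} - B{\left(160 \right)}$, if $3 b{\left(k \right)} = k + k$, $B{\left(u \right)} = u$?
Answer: $- \frac{634}{3} \approx -211.33$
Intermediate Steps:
$b{\left(k \right)} = \frac{2 k}{3}$ ($b{\left(k \right)} = \frac{k + k}{3} = \frac{2 k}{3}$)
$b{\left(-77 \right)} - B{\left(160 \right)} = \frac{2}{3} \left(-77\right) - 160 = - \frac{154}{3} - 160 = - \frac{634}{3}$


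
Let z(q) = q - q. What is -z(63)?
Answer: 0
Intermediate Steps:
z(q) = 0
-z(63) = -1*0 = 0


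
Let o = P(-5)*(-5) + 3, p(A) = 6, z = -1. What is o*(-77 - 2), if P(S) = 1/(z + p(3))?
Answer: -158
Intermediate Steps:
P(S) = ⅕ (P(S) = 1/(-1 + 6) = 1/5 = ⅕)
o = 2 (o = (⅕)*(-5) + 3 = -1 + 3 = 2)
o*(-77 - 2) = 2*(-77 - 2) = 2*(-79) = -158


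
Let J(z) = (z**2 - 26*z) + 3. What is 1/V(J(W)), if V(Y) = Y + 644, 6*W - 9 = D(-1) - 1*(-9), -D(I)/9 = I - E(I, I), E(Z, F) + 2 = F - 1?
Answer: 4/2753 ≈ 0.0014530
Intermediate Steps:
E(Z, F) = -3 + F (E(Z, F) = -2 + (F - 1) = -2 + (-1 + F) = -3 + F)
D(I) = -27 (D(I) = -9*(I - (-3 + I)) = -9*(I + (3 - I)) = -9*3 = -27)
W = -3/2 (W = 3/2 + (-27 - 1*(-9))/6 = 3/2 + (-27 + 9)/6 = 3/2 + (1/6)*(-18) = 3/2 - 3 = -3/2 ≈ -1.5000)
J(z) = 3 + z**2 - 26*z
V(Y) = 644 + Y
1/V(J(W)) = 1/(644 + (3 + (-3/2)**2 - 26*(-3/2))) = 1/(644 + (3 + 9/4 + 39)) = 1/(644 + 177/4) = 1/(2753/4) = 4/2753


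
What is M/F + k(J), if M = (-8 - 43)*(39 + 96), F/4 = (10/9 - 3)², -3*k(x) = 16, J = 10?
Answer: -99503/204 ≈ -487.76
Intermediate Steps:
k(x) = -16/3 (k(x) = -⅓*16 = -16/3)
F = 1156/81 (F = 4*(10/9 - 3)² = 4*(-17/9)² = 4*(289/81) = 1156/81 ≈ 14.272)
M = -6885 (M = -51*135 = -6885)
M/F + k(J) = -6885/1156/81 - 16/3 = -6885*81/1156 - 16/3 = -32805/68 - 16/3 = -99503/204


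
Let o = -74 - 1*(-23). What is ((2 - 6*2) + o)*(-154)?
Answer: 9394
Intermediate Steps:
o = -51 (o = -74 + 23 = -51)
((2 - 6*2) + o)*(-154) = ((2 - 6*2) - 51)*(-154) = ((2 - 12) - 51)*(-154) = (-10 - 51)*(-154) = -61*(-154) = 9394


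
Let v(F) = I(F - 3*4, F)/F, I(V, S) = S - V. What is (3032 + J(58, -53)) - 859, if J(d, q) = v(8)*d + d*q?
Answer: -814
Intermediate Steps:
v(F) = 12/F (v(F) = (F - (F - 3*4))/F = (F - (F - 12))/F = (F - (-12 + F))/F = (F + (12 - F))/F = 12/F)
J(d, q) = 3*d/2 + d*q (J(d, q) = (12/8)*d + d*q = (12*(⅛))*d + d*q = 3*d/2 + d*q)
(3032 + J(58, -53)) - 859 = (3032 + (½)*58*(3 + 2*(-53))) - 859 = (3032 + (½)*58*(3 - 106)) - 859 = (3032 + (½)*58*(-103)) - 859 = (3032 - 2987) - 859 = 45 - 859 = -814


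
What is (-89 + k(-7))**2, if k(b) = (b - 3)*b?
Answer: 361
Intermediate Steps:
k(b) = b*(-3 + b) (k(b) = (-3 + b)*b = b*(-3 + b))
(-89 + k(-7))**2 = (-89 - 7*(-3 - 7))**2 = (-89 - 7*(-10))**2 = (-89 + 70)**2 = (-19)**2 = 361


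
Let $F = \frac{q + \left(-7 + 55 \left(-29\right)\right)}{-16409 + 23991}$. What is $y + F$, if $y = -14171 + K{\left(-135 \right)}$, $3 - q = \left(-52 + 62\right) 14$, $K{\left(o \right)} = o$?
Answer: $- \frac{108469831}{7582} \approx -14306.0$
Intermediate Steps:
$q = -137$ ($q = 3 - \left(-52 + 62\right) 14 = 3 - 10 \cdot 14 = 3 - 140 = -137$)
$F = - \frac{1739}{7582}$ ($F = \frac{-137 + \left(-7 + 55 \left(-29\right)\right)}{-16409 + 23991} = \frac{-137 - 1602}{7582} = \left(-137 - 1602\right) \frac{1}{7582} = \left(-1739\right) \frac{1}{7582} = - \frac{1739}{7582} \approx -0.22936$)
$y = -14306$ ($y = -14171 - 135 = -14306$)
$y + F = -14306 - \frac{1739}{7582} = - \frac{108469831}{7582}$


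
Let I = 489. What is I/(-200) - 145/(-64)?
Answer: -287/1600 ≈ -0.17937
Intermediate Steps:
I/(-200) - 145/(-64) = 489/(-200) - 145/(-64) = 489*(-1/200) - 145*(-1/64) = -489/200 + 145/64 = -287/1600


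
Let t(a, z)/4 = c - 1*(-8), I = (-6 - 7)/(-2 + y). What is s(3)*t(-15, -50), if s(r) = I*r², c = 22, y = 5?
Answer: -4680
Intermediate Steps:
I = -13/3 (I = (-6 - 7)/(-2 + 5) = -13/3 ≈ -4.3333)
t(a, z) = 120 (t(a, z) = 4*(22 - 1*(-8)) = 4*(22 + 8) = 4*30 = 120)
s(r) = -13*r²/3
s(3)*t(-15, -50) = -13/3*3²*120 = -13/3*9*120 = -39*120 = -4680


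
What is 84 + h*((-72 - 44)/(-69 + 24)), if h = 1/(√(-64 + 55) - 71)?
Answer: 9540382/113625 - 58*I/37875 ≈ 83.964 - 0.0015314*I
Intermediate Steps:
h = (-71 - 3*I)/5050 (h = 1/(√(-9) - 71) = 1/(3*I - 71) = 1/(-71 + 3*I) = (-71 - 3*I)/5050 ≈ -0.014059 - 0.00059406*I)
84 + h*((-72 - 44)/(-69 + 24)) = 84 + (-71/5050 - 3*I/5050)*((-72 - 44)/(-69 + 24)) = 84 + (-71/5050 - 3*I/5050)*(-116/(-45)) = 84 + (-71/5050 - 3*I/5050)*(-116*(-1/45)) = 84 + (-71/5050 - 3*I/5050)*(116/45) = 84 + (-4118/113625 - 58*I/37875) = 9540382/113625 - 58*I/37875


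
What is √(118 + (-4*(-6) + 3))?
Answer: √145 ≈ 12.042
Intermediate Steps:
√(118 + (-4*(-6) + 3)) = √(118 + (24 + 3)) = √(118 + 27) = √145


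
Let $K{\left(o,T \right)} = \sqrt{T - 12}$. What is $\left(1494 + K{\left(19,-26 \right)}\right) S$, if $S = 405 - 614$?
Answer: $-312246 - 209 i \sqrt{38} \approx -3.1225 \cdot 10^{5} - 1288.4 i$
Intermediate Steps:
$K{\left(o,T \right)} = \sqrt{-12 + T}$
$S = -209$
$\left(1494 + K{\left(19,-26 \right)}\right) S = \left(1494 + \sqrt{-12 - 26}\right) \left(-209\right) = \left(1494 + \sqrt{-38}\right) \left(-209\right) = \left(1494 + i \sqrt{38}\right) \left(-209\right) = -312246 - 209 i \sqrt{38}$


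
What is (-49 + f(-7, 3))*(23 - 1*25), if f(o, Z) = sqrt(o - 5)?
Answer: 98 - 4*I*sqrt(3) ≈ 98.0 - 6.9282*I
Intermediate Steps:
f(o, Z) = sqrt(-5 + o)
(-49 + f(-7, 3))*(23 - 1*25) = (-49 + sqrt(-5 - 7))*(23 - 1*25) = (-49 + sqrt(-12))*(23 - 25) = (-49 + 2*I*sqrt(3))*(-2) = 98 - 4*I*sqrt(3)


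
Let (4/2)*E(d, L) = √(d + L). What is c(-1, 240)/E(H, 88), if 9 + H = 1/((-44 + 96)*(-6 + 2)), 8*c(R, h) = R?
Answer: -√213603/16431 ≈ -0.028128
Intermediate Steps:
c(R, h) = R/8
H = -1873/208 (H = -9 + 1/((-44 + 96)*(-6 + 2)) = -9 + 1/(52*(-4)) = -9 + 1/(-208) = -9 - 1/208 = -1873/208 ≈ -9.0048)
E(d, L) = √(L + d)/2 (E(d, L) = √(d + L)/2 = √(L + d)/2)
c(-1, 240)/E(H, 88) = ((⅛)*(-1))/((√(88 - 1873/208)/2)) = -8*√213603/16431/8 = -√213603/16431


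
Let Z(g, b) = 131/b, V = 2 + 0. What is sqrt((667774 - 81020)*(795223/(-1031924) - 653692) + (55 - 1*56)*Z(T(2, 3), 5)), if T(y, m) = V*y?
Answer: I*sqrt(2552731777470608119223170)/2579810 ≈ 6.1932e+5*I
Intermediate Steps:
V = 2
T(y, m) = 2*y
sqrt((667774 - 81020)*(795223/(-1031924) - 653692) + (55 - 1*56)*Z(T(2, 3), 5)) = sqrt((667774 - 81020)*(795223/(-1031924) - 653692) + (55 - 1*56)*(131/5)) = sqrt(586754*(795223*(-1/1031924) - 653692) + (55 - 56)*(131*(1/5))) = sqrt(586754*(-795223/1031924 - 653692) - 1*131/5) = sqrt(586754*(-674561258631/1031924) - 131/5) = sqrt(-197900758373386887/515962 - 131/5) = sqrt(-989503791934525457/2579810) = I*sqrt(2552731777470608119223170)/2579810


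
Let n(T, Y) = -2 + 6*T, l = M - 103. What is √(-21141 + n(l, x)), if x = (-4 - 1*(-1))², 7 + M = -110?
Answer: I*√22463 ≈ 149.88*I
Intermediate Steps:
M = -117 (M = -7 - 110 = -117)
x = 9 (x = (-4 + 1)² = (-3)² = 9)
l = -220 (l = -117 - 103 = -220)
√(-21141 + n(l, x)) = √(-21141 + (-2 + 6*(-220))) = √(-21141 + (-2 - 1320)) = √(-21141 - 1322) = √(-22463) = I*√22463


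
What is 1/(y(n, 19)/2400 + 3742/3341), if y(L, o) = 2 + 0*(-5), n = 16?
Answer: 4009200/4493741 ≈ 0.89217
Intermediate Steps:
y(L, o) = 2 (y(L, o) = 2 + 0 = 2)
1/(y(n, 19)/2400 + 3742/3341) = 1/(2/2400 + 3742/3341) = 1/(2*(1/2400) + 3742*(1/3341)) = 1/(1/1200 + 3742/3341) = 1/(4493741/4009200) = 4009200/4493741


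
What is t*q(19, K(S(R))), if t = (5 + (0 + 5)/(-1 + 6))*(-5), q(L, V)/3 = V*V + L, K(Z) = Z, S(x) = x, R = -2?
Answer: -2070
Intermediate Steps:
q(L, V) = 3*L + 3*V² (q(L, V) = 3*(V*V + L) = 3*(V² + L) = 3*(L + V²) = 3*L + 3*V²)
t = -30 (t = (5 + 5/5)*(-5) = (5 + 5*(⅕))*(-5) = (5 + 1)*(-5) = 6*(-5) = -30)
t*q(19, K(S(R))) = -30*(3*19 + 3*(-2)²) = -30*(57 + 3*4) = -30*(57 + 12) = -30*69 = -2070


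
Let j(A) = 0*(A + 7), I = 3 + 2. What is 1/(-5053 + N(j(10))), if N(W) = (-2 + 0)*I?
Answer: -1/5063 ≈ -0.00019751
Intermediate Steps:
I = 5
j(A) = 0 (j(A) = 0*(7 + A) = 0)
N(W) = -10 (N(W) = (-2 + 0)*5 = -2*5 = -10)
1/(-5053 + N(j(10))) = 1/(-5053 - 10) = 1/(-5063) = -1/5063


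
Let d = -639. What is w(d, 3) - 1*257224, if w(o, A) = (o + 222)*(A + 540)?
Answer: -483655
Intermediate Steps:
w(o, A) = (222 + o)*(540 + A)
w(d, 3) - 1*257224 = (119880 + 222*3 + 540*(-639) + 3*(-639)) - 1*257224 = (119880 + 666 - 345060 - 1917) - 257224 = -226431 - 257224 = -483655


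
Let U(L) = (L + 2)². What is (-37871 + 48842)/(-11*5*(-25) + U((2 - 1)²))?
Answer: 10971/1384 ≈ 7.9270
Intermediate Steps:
U(L) = (2 + L)²
(-37871 + 48842)/(-11*5*(-25) + U((2 - 1)²)) = (-37871 + 48842)/(-11*5*(-25) + (2 + (2 - 1)²)²) = 10971/(-55*(-25) + (2 + 1²)²) = 10971/(1375 + (2 + 1)²) = 10971/(1375 + 3²) = 10971/(1375 + 9) = 10971/1384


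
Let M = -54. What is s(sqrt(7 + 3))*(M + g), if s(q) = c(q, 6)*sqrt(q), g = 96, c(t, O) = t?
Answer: 42*10**(3/4) ≈ 236.18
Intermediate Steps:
s(q) = q**(3/2) (s(q) = q*sqrt(q) = q**(3/2))
s(sqrt(7 + 3))*(M + g) = (sqrt(7 + 3))**(3/2)*(-54 + 96) = (sqrt(10))**(3/2)*42 = 10**(3/4)*42 = 42*10**(3/4)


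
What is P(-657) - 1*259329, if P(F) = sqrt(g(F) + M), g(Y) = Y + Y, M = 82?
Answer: -259329 + 4*I*sqrt(77) ≈ -2.5933e+5 + 35.1*I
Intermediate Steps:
g(Y) = 2*Y
P(F) = sqrt(82 + 2*F) (P(F) = sqrt(2*F + 82) = sqrt(82 + 2*F))
P(-657) - 1*259329 = sqrt(82 + 2*(-657)) - 1*259329 = sqrt(82 - 1314) - 259329 = sqrt(-1232) - 259329 = 4*I*sqrt(77) - 259329 = -259329 + 4*I*sqrt(77)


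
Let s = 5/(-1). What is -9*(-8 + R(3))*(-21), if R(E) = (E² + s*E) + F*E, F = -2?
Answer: -3780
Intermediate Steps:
s = -5 (s = 5*(-1) = -5)
R(E) = E² - 7*E (R(E) = (E² - 5*E) - 2*E = E² - 7*E)
-9*(-8 + R(3))*(-21) = -9*(-8 + 3*(-7 + 3))*(-21) = -9*(-8 + 3*(-4))*(-21) = -9*(-8 - 12)*(-21) = -9*(-20)*(-21) = 180*(-21) = -3780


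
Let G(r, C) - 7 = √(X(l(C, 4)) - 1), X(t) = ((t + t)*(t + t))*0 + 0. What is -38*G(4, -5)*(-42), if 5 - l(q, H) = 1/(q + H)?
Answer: 11172 + 1596*I ≈ 11172.0 + 1596.0*I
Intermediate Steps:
l(q, H) = 5 - 1/(H + q) (l(q, H) = 5 - 1/(q + H) = 5 - 1/(H + q))
X(t) = 0 (X(t) = ((2*t)*(2*t))*0 + 0 = (4*t²)*0 + 0 = 0 + 0 = 0)
G(r, C) = 7 + I (G(r, C) = 7 + √(0 - 1) = 7 + √(-1) = 7 + I)
-38*G(4, -5)*(-42) = -38*(7 + I)*(-42) = (-266 - 38*I)*(-42) = 11172 + 1596*I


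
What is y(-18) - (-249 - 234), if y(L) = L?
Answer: 465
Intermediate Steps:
y(-18) - (-249 - 234) = -18 - (-249 - 234) = -18 - 1*(-483) = -18 + 483 = 465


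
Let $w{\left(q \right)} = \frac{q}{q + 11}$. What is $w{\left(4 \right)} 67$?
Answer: $\frac{268}{15} \approx 17.867$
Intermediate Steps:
$w{\left(q \right)} = \frac{q}{11 + q}$
$w{\left(4 \right)} 67 = \frac{4}{11 + 4} \cdot 67 = \frac{4}{15} \cdot 67 = \frac{268}{15}$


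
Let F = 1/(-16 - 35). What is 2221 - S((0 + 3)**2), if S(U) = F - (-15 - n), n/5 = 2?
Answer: 111997/51 ≈ 2196.0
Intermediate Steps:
n = 10 (n = 5*2 = 10)
F = -1/51 (F = 1/(-51) = -1/51 ≈ -0.019608)
S(U) = 1274/51 (S(U) = -1/51 - (-15 - 10) = -1/51 - 1*(-25) = -1/51 + 25 = 1274/51)
2221 - S((0 + 3)**2) = 2221 - 1*1274/51 = 2221 - 1274/51 = 111997/51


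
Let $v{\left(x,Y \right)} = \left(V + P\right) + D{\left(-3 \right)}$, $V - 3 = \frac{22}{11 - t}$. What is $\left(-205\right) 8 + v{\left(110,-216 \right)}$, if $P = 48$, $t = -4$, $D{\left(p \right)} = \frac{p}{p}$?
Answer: $- \frac{23798}{15} \approx -1586.5$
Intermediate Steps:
$D{\left(p \right)} = 1$
$V = \frac{67}{15}$ ($V = 3 + \frac{22}{11 - -4} = 3 + \frac{22}{11 + 4} = 3 + \frac{22}{15} = \frac{67}{15} \approx 4.4667$)
$v{\left(x,Y \right)} = \frac{802}{15}$ ($v{\left(x,Y \right)} = \left(\frac{67}{15} + 48\right) + 1 = \frac{787}{15} + 1 = \frac{802}{15}$)
$\left(-205\right) 8 + v{\left(110,-216 \right)} = \left(-205\right) 8 + \frac{802}{15} = -1640 + \frac{802}{15} = - \frac{23798}{15}$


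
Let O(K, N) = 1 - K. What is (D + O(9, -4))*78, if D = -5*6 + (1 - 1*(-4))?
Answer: -2574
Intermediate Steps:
D = -25 (D = -30 + (1 + 4) = -30 + 5 = -25)
(D + O(9, -4))*78 = (-25 + (1 - 1*9))*78 = (-25 + (1 - 9))*78 = (-25 - 8)*78 = -33*78 = -2574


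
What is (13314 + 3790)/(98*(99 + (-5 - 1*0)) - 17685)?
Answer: -17104/8473 ≈ -2.0186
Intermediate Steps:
(13314 + 3790)/(98*(99 + (-5 - 1*0)) - 17685) = 17104/(98*(99 + (-5 + 0)) - 17685) = 17104/(98*(99 - 5) - 17685) = 17104/(98*94 - 17685) = 17104/(9212 - 17685) = 17104/(-8473) = 17104*(-1/8473) = -17104/8473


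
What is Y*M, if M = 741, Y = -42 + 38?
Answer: -2964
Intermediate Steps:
Y = -4
Y*M = -4*741 = -2964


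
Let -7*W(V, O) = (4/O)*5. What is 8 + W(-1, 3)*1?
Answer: 148/21 ≈ 7.0476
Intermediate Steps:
W(V, O) = -20/(7*O) (W(V, O) = -4/O*5/7 = -20/(7*O))
8 + W(-1, 3)*1 = 8 - 20/7/3*1 = 8 - 20/7*1/3*1 = 8 - 20/21*1 = 8 - 20/21 = 148/21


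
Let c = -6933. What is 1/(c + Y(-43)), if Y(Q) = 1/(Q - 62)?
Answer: -105/727966 ≈ -0.00014424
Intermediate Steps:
Y(Q) = 1/(-62 + Q)
1/(c + Y(-43)) = 1/(-6933 + 1/(-62 - 43)) = 1/(-6933 + 1/(-105)) = 1/(-6933 - 1/105) = 1/(-727966/105) = -105/727966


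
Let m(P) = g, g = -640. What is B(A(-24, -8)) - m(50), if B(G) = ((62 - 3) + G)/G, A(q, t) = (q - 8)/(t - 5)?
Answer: 21279/32 ≈ 664.97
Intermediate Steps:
m(P) = -640
A(q, t) = (-8 + q)/(-5 + t)
B(G) = (59 + G)/G
B(A(-24, -8)) - m(50) = (59 + (-8 - 24)/(-5 - 8))/(((-8 - 24)/(-5 - 8))) - 1*(-640) = (59 - 32/(-13))/((-32/(-13))) + 640 = (59 - 1/13*(-32))/((-1/13*(-32))) + 640 = (59 + 32/13)/(32/13) + 640 = (13/32)*(799/13) + 640 = 799/32 + 640 = 21279/32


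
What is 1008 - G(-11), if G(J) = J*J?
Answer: 887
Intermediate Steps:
G(J) = J²
1008 - G(-11) = 1008 - 1*(-11)² = 1008 - 1*121 = 1008 - 121 = 887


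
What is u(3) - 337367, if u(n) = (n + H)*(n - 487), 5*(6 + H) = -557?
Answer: -1409987/5 ≈ -2.8200e+5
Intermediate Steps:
H = -587/5 (H = -6 + (⅕)*(-557) = -6 - 557/5 = -587/5 ≈ -117.40)
u(n) = (-487 + n)*(-587/5 + n) (u(n) = (n - 587/5)*(n - 487) = (-587/5 + n)*(-487 + n) = (-487 + n)*(-587/5 + n))
u(3) - 337367 = (285869/5 + 3² - 3022/5*3) - 337367 = (285869/5 + 9 - 9066/5) - 337367 = 276848/5 - 337367 = -1409987/5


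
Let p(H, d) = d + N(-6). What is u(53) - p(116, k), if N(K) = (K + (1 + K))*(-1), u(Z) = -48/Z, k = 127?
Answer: -7362/53 ≈ -138.91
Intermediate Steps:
N(K) = -1 - 2*K (N(K) = (1 + 2*K)*(-1) = -1 - 2*K)
p(H, d) = 11 + d (p(H, d) = d + (-1 - 2*(-6)) = d + (-1 + 12) = d + 11 = 11 + d)
u(53) - p(116, k) = -48/53 - (11 + 127) = -48*1/53 - 1*138 = -48/53 - 138 = -7362/53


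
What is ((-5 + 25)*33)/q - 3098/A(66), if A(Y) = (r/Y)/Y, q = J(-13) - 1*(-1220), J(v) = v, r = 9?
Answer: -1809813764/1207 ≈ -1.4994e+6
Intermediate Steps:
q = 1207 (q = -13 - 1*(-1220) = -13 + 1220 = 1207)
A(Y) = 9/Y**2 (A(Y) = (9/Y)/Y = 9/Y**2)
((-5 + 25)*33)/q - 3098/A(66) = ((-5 + 25)*33)/1207 - 3098/(9/66**2) = (20*33)*(1/1207) - 3098/(9*(1/4356)) = 660*(1/1207) - 3098/1/484 = 660/1207 - 3098*484 = 660/1207 - 1499432 = -1809813764/1207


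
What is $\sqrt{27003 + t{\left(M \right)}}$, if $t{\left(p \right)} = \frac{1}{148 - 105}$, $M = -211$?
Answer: $\frac{\sqrt{49928590}}{43} \approx 164.33$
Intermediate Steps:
$t{\left(p \right)} = \frac{1}{43}$
$\sqrt{27003 + t{\left(M \right)}} = \sqrt{27003 + \frac{1}{43}} = \sqrt{\frac{1161130}{43}} = \frac{\sqrt{49928590}}{43}$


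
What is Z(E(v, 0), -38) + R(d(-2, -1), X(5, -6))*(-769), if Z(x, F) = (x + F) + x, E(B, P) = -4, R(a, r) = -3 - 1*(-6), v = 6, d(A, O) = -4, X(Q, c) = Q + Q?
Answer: -2353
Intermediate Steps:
X(Q, c) = 2*Q
R(a, r) = 3 (R(a, r) = -3 + 6 = 3)
Z(x, F) = F + 2*x (Z(x, F) = (F + x) + x = F + 2*x)
Z(E(v, 0), -38) + R(d(-2, -1), X(5, -6))*(-769) = (-38 + 2*(-4)) + 3*(-769) = (-38 - 8) - 2307 = -46 - 2307 = -2353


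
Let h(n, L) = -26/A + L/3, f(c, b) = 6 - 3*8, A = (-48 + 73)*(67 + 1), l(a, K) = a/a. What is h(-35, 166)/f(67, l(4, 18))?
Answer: -141061/45900 ≈ -3.0732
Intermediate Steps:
l(a, K) = 1
A = 1700 (A = 25*68 = 1700)
f(c, b) = -18 (f(c, b) = 6 - 24 = -18)
h(n, L) = -13/850 + L/3 (h(n, L) = -26/1700 + L/3 = -26*1/1700 + L*(1/3) = -13/850 + L/3)
h(-35, 166)/f(67, l(4, 18)) = (-13/850 + (1/3)*166)/(-18) = (-13/850 + 166/3)*(-1/18) = (141061/2550)*(-1/18) = -141061/45900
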